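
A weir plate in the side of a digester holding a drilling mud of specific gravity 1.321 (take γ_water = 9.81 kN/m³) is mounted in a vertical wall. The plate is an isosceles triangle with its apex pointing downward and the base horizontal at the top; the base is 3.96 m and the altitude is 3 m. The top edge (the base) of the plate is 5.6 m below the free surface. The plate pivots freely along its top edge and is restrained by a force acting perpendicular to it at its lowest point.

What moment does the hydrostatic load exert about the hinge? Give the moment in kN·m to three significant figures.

M ≈ 547 kN·m

γ = 1.321 × 9.81 = 12.95901 kN/m³.
With the apex down, the centroid sits h/3 = 3/3 = 1 m below the base (the top edge), so the centroid depth is h_c = 5.6 + 1 = 6.6 m.
A = ½ × 3.96 × 3 = 5.94 m².
Resultant F = γ·h_c·A = 12.95901 × 6.6 × 5.94 = 508.045 kN.
I_c = b·h³/36 = 3.96 × 3³/36 = 2.97 m⁴.
Centre of pressure: y_p = y_c + I_c/(y_c·A) = 6.6 + 2.97/(6.6 × 5.94) = 6.6 + 0.0757576 = 6.67576 m along the plane.
The resultant acts 1 + 0.0757576 = 1.07576 m (along the plate) below the hinge at the top edge, so the moment about the hinge is M = F × 1.07576 = 508.045 × 1.07576 = 546.534 kN·m.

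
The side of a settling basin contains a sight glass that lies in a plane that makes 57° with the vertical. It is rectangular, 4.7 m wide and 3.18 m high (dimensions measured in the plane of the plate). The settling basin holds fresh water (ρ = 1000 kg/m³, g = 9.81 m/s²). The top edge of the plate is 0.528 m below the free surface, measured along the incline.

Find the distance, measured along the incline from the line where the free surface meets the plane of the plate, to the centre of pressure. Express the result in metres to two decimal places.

γ = ρg = 1000 × 9.81 = 9810 N/m³ = 9.81 kN/m³.
The plate makes 57° with the vertical, i.e. θ = 90° − 57° = 33° to the horizontal. Measuring y along the incline from the free-surface line, vertical depth h = y·sinθ with sinθ = 0.544639.
The centroid lies 3.18/2 = 1.59 m below the top edge, so y_c = 0.528 + 1.59 = 2.118 m and h_c = 2.118 × 0.544639 = 1.15355 m.
A = 4.7 × 3.18 = 14.946 m².
Resultant F = γ·h_c·A = 9.81 × 1.15355 × 14.946 = 169.134 kN.
I_c = b·h³/12 = 4.7 × 3.18³/12 = 12.595 m⁴.
Centre of pressure: y_p = y_c + I_c/(y_c·A) = 2.118 + 12.595/(2.118 × 14.946) = 2.118 + 0.397876 = 2.51588 m along the plane.

y_p = 2.52 m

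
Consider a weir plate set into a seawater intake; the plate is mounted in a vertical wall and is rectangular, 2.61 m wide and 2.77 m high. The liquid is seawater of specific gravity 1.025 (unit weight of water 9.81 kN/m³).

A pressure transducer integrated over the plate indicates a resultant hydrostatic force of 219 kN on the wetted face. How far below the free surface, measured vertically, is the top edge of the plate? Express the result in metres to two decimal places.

d_top ≈ 1.63 m

γ = 1.025 × 9.81 = 10.05525 kN/m³.
A = 2.61 × 2.77 = 7.2297 m².
From F = γ·h_c·A, the centroid depth is h_c = 219/(10.05525 × 7.2297) = 3.01253 m.
The centroid lies 2.77/2 = 1.385 m below the top edge, so the top edge sits at h_top = 3.01253 − 1.385 = 1.62753 m below the surface.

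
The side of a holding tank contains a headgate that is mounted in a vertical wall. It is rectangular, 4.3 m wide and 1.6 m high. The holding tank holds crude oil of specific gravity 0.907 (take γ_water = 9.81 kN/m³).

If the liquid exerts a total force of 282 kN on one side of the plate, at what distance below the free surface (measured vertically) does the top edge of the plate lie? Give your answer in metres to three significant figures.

d_top ≈ 3.81 m

γ = 0.907 × 9.81 = 8.89767 kN/m³.
A = 4.3 × 1.6 = 6.88 m².
From F = γ·h_c·A, the centroid depth is h_c = 282/(8.89767 × 6.88) = 4.60664 m.
The centroid lies 1.6/2 = 0.8 m below the top edge, so the top edge sits at h_top = 4.60664 − 0.8 = 3.80664 m below the surface.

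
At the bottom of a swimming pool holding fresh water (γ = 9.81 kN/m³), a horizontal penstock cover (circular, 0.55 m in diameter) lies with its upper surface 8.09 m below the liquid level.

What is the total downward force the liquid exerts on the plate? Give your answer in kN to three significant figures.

F ≈ 18.9 kN

γ = 9.81 kN/m³.
The plate is horizontal, so pressure is uniform at p = γ·h = 9.81 × 8.09 = 79.3629 kN/m².
A = π(0.275)² = 0.237583 m².
F = p·A = 79.3629 × 0.237583 = 18.8553 kN.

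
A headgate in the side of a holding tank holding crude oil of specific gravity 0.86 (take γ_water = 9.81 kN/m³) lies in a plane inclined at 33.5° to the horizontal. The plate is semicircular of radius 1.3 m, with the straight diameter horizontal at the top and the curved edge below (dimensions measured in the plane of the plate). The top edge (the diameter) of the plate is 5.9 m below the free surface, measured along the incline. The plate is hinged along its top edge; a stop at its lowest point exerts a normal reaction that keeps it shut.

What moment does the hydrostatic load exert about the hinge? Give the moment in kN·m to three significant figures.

γ = 0.86 × 9.81 = 8.4366 kN/m³.
Let θ = 33.5° be the plate's angle to the horizontal; measure y along the incline from where the plane meets the free surface. Vertical depth h = y·sinθ with sinθ = 0.551937.
The centroid of a semicircle lies 4r/(3π) = 0.551737 m from the diameter, here below the top edge, so y_c = 5.9 + 0.551737 = 6.45174 m and h_c = 6.45174 × 0.551937 = 3.56095 m.
A = πr²/2 = π × 1.3²/2 = 2.65465 m².
Resultant F = γ·h_c·A = 8.4366 × 3.56095 × 2.65465 = 79.7518 kN.
I_c = (π/8 − 8/(9π))·r⁴ = 0.109757 × 1.3⁴ = 0.313477 m⁴.
Centre of pressure: y_p = y_c + I_c/(y_c·A) = 6.45174 + 0.313477/(6.45174 × 2.65465) = 6.45174 + 0.018303 = 6.47004 m along the plane.
The resultant acts 0.551737 + 0.018303 = 0.57004 m (along the plate) below the hinge at the top edge, so the moment about the hinge is M = F × 0.57004 = 79.7518 × 0.57004 = 45.4617 kN·m.

M ≈ 45.5 kN·m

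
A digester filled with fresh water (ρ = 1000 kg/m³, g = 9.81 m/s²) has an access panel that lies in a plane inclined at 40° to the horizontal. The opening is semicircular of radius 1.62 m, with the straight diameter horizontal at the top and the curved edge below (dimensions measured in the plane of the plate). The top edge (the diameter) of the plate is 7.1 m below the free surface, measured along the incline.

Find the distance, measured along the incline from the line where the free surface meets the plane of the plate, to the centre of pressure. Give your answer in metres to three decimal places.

y_p = 7.811 m

γ = ρg = 1000 × 9.81 = 9810 N/m³ = 9.81 kN/m³.
Let θ = 40° be the plate's angle to the horizontal; measure y along the incline from where the plane meets the free surface. Vertical depth h = y·sinθ with sinθ = 0.642788.
The centroid of a semicircle lies 4r/(3π) = 0.687549 m from the diameter, here below the top edge, so y_c = 7.1 + 0.687549 = 7.78755 m and h_c = 7.78755 × 0.642788 = 5.00574 m.
A = πr²/2 = π × 1.62²/2 = 4.1224 m².
Resultant F = γ·h_c·A = 9.81 × 5.00574 × 4.1224 = 202.436 kN.
I_c = (π/8 − 8/(9π))·r⁴ = 0.109757 × 1.62⁴ = 0.755949 m⁴.
Centre of pressure: y_p = y_c + I_c/(y_c·A) = 7.78755 + 0.755949/(7.78755 × 4.1224) = 7.78755 + 0.0235473 = 7.8111 m along the plane.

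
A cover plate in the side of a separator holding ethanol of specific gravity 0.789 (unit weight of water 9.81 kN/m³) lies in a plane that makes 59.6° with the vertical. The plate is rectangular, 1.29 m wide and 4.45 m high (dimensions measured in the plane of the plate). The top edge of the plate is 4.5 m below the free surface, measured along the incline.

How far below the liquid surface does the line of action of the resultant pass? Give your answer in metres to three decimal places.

γ = 0.789 × 9.81 = 7.74009 kN/m³.
The plate makes 59.6° with the vertical, i.e. θ = 90° − 59.6° = 30.4° to the horizontal. Measuring y along the incline from the free-surface line, vertical depth h = y·sinθ with sinθ = 0.506034.
The centroid lies 4.45/2 = 2.225 m below the top edge, so y_c = 4.5 + 2.225 = 6.725 m and h_c = 6.725 × 0.506034 = 3.40308 m.
A = 1.29 × 4.45 = 5.7405 m².
Resultant F = γ·h_c·A = 7.74009 × 3.40308 × 5.7405 = 151.206 kN.
I_c = b·h³/12 = 1.29 × 4.45³/12 = 9.47302 m⁴.
Centre of pressure: y_p = y_c + I_c/(y_c·A) = 6.725 + 9.47302/(6.725 × 5.7405) = 6.725 + 0.245384 = 6.97038 m along the plane.
Vertically, h_p = y_p·sinθ = 6.97038 × 0.506034 = 3.52725 m.

h_p = 3.527 m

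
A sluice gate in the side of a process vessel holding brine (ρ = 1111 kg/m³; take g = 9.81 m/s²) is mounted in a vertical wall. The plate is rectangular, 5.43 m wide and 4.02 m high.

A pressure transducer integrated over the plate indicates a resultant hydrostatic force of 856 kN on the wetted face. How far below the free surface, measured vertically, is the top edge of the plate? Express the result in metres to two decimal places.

γ = ρg = 1111 × 9.81 / 1000 = 10.89891 kN/m³.
A = 5.43 × 4.02 = 21.8286 m².
From F = γ·h_c·A, the centroid depth is h_c = 856/(10.89891 × 21.8286) = 3.59803 m.
The centroid lies 4.02/2 = 2.01 m below the top edge, so the top edge sits at h_top = 3.59803 − 2.01 = 1.58803 m below the surface.

d_top ≈ 1.59 m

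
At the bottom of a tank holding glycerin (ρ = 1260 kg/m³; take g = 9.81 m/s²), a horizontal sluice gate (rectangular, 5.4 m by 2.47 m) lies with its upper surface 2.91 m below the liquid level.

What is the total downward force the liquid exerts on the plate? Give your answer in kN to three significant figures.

F ≈ 480 kN

γ = ρg = 1260 × 9.81 / 1000 = 12.3606 kN/m³.
The plate is horizontal, so pressure is uniform at p = γ·h = 12.3606 × 2.91 = 35.9693 kN/m².
A = 5.4 × 2.47 = 13.338 m².
F = p·A = 35.9693 × 13.338 = 479.759 kN.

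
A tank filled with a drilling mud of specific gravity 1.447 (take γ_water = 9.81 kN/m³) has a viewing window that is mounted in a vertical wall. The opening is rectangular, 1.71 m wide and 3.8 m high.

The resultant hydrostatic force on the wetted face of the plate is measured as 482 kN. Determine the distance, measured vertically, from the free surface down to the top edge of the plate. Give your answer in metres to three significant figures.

d_top ≈ 3.33 m

γ = 1.447 × 9.81 = 14.19507 kN/m³.
A = 1.71 × 3.8 = 6.498 m².
From F = γ·h_c·A, the centroid depth is h_c = 482/(14.19507 × 6.498) = 5.22552 m.
The centroid lies 3.8/2 = 1.9 m below the top edge, so the top edge sits at h_top = 5.22552 − 1.9 = 3.32552 m below the surface.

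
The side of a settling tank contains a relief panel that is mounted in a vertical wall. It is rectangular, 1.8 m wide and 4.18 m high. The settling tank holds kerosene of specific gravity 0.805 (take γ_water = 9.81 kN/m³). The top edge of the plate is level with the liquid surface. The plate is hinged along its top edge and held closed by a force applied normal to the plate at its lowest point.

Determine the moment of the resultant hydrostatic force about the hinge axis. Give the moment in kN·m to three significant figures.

M ≈ 346 kN·m

γ = 0.805 × 9.81 = 7.89705 kN/m³.
The centroid lies 4.18/2 = 2.09 m below the top edge, so the centroid depth is h_c = 2.09 m.
A = 1.8 × 4.18 = 7.524 m².
Resultant F = γ·h_c·A = 7.89705 × 2.09 × 7.524 = 124.182 kN.
I_c = b·h³/12 = 1.8 × 4.18³/12 = 10.9552 m⁴.
Centre of pressure: y_p = y_c + I_c/(y_c·A) = 2.09 + 10.9552/(2.09 × 7.524) = 2.09 + 0.696667 = 2.78667 m along the plane.
The resultant acts 2.09 + 0.696667 = 2.78667 m (along the plate) below the hinge at the top edge, so the moment about the hinge is M = F × 2.78667 = 124.182 × 2.78667 = 346.054 kN·m.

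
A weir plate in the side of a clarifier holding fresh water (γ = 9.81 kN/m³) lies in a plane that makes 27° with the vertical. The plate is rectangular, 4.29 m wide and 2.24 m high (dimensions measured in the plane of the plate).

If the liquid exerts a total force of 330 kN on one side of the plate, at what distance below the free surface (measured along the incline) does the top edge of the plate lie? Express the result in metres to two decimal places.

y_top ≈ 2.81 m

γ = 9.81 kN/m³.
A = 4.29 × 2.24 = 9.6096 m².
From F = γ·h_c·A, the centroid depth is h_c = 330/(9.81 × 9.6096) = 3.50058 m.
The plate makes 27° with the vertical, i.e. θ = 90° − 27° = 63° to the horizontal. Measuring y along the incline from the free-surface line, vertical depth h = y·sinθ with sinθ = 0.891007.
Along the incline, y_c = h_c/sinθ = 3.50058/0.891007 = 3.92879 m.
The centroid lies 2.24/2 = 1.12 m below the top edge, so the top edge sits at y_top = 3.92879 − 1.12 = 2.80879 m along the incline.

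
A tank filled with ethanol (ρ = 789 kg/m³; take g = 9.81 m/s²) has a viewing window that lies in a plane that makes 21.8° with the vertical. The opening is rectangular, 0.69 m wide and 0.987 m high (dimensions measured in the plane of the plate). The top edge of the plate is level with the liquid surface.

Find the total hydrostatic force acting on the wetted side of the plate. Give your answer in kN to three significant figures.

γ = ρg = 789 × 9.81 / 1000 = 7.74009 kN/m³.
The plate makes 21.8° with the vertical, i.e. θ = 90° − 21.8° = 68.2° to the horizontal. Measuring y along the incline from the free-surface line, vertical depth h = y·sinθ with sinθ = 0.928486.
The centroid lies 0.987/2 = 0.4935 m below the top edge, so y_c = 0.4935 m and h_c = 0.4935 × 0.928486 = 0.458208 m.
A = 0.69 × 0.987 = 0.68103 m².
Resultant F = γ·h_c·A = 7.74009 × 0.458208 × 0.68103 = 2.41532 kN.

F ≈ 2.42 kN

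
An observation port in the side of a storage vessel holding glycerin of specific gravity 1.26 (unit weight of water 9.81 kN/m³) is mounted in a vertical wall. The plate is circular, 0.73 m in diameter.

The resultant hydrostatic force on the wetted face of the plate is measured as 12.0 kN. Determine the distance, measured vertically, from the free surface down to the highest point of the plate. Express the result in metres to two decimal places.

d_top ≈ 1.95 m

γ = 1.26 × 9.81 = 12.3606 kN/m³.
A = π(0.365)² = 0.418539 m².
From F = γ·h_c·A, the centroid depth is h_c = 12.0/(12.3606 × 0.418539) = 2.31956 m.
The centroid is at the centre, 0.365 m below the top of the plate, so the highest point sits at h_top = 2.31956 − 0.365 = 1.95456 m below the surface.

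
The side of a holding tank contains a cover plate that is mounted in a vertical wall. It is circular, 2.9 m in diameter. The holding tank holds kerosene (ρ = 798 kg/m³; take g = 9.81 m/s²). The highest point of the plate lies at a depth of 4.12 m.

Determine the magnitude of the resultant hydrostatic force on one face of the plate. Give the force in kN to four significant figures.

F ≈ 288.0 kN

γ = ρg = 798 × 9.81 / 1000 = 7.82838 kN/m³.
The centroid is at the centre, 1.45 m below the top of the plate, so the centroid depth is h_c = 4.12 + 1.45 = 5.57 m.
A = π(1.45)² = 6.6052 m².
Resultant F = γ·h_c·A = 7.82838 × 5.57 × 6.6052 = 288.014 kN.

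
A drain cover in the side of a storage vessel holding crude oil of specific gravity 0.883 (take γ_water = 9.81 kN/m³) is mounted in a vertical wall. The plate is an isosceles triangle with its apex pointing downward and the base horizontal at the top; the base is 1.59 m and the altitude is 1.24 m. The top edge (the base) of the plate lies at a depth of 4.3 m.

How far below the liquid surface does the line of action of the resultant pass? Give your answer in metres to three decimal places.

h_p = 4.731 m

γ = 0.883 × 9.81 = 8.66223 kN/m³.
With the apex down, the centroid sits h/3 = 1.24/3 = 0.413333 m below the base (the top edge), so the centroid depth is h_c = 4.3 + 0.413333 = 4.71333 m.
A = ½ × 1.59 × 1.24 = 0.9858 m².
Resultant F = γ·h_c·A = 8.66223 × 4.71333 × 0.9858 = 40.2482 kN.
I_c = b·h³/36 = 1.59 × 1.24³/36 = 0.0842092 m⁴.
Centre of pressure: y_p = y_c + I_c/(y_c·A) = 4.71333 + 0.0842092/(4.71333 × 0.9858) = 4.71333 + 0.0181235 = 4.73145 m along the plane.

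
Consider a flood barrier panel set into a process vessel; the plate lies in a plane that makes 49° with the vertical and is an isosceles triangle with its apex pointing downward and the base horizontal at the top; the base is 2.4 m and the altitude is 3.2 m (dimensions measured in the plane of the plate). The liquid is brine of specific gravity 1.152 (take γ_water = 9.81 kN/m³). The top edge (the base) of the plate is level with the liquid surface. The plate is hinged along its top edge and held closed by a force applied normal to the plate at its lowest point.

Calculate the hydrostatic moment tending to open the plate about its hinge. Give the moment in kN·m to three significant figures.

M ≈ 48.6 kN·m

γ = 1.152 × 9.81 = 11.30112 kN/m³.
The plate makes 49° with the vertical, i.e. θ = 90° − 49° = 41° to the horizontal. Measuring y along the incline from the free-surface line, vertical depth h = y·sinθ with sinθ = 0.656059.
With the apex down, the centroid sits h/3 = 3.2/3 = 1.06667 m below the base (the top edge), so y_c = 1.06667 m and h_c = 1.06667 × 0.656059 = 0.699798 m.
A = ½ × 2.4 × 3.2 = 3.84 m².
Resultant F = γ·h_c·A = 11.30112 × 0.699798 × 3.84 = 30.3686 kN.
I_c = b·h³/36 = 2.4 × 3.2³/36 = 2.18453 m⁴.
Centre of pressure: y_p = y_c + I_c/(y_c·A) = 1.06667 + 2.18453/(1.06667 × 3.84) = 1.06667 + 0.533331 = 1.6 m along the plane.
The resultant acts 1.06667 + 0.533331 = 1.6 m (along the plate) below the hinge at the top edge, so the moment about the hinge is M = F × 1.6 = 30.3686 × 1.6 = 48.5898 kN·m.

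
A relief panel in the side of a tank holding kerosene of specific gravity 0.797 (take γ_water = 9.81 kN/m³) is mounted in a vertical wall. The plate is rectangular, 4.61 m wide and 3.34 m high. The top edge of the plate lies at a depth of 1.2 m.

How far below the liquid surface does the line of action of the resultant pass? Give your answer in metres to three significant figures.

h_p = 3.19 m

γ = 0.797 × 9.81 = 7.81857 kN/m³.
The centroid lies 3.34/2 = 1.67 m below the top edge, so the centroid depth is h_c = 1.2 + 1.67 = 2.87 m.
A = 4.61 × 3.34 = 15.3974 m².
Resultant F = γ·h_c·A = 7.81857 × 2.87 × 15.3974 = 345.507 kN.
I_c = b·h³/12 = 4.61 × 3.34³/12 = 14.3139 m⁴.
Centre of pressure: y_p = y_c + I_c/(y_c·A) = 2.87 + 14.3139/(2.87 × 15.3974) = 2.87 + 0.323913 = 3.19391 m along the plane.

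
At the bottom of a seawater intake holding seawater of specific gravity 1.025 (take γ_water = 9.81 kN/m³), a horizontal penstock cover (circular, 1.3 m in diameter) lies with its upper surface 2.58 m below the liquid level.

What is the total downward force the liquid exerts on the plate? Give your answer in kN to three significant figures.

γ = 1.025 × 9.81 = 10.05525 kN/m³.
The plate is horizontal, so pressure is uniform at p = γ·h = 10.05525 × 2.58 = 25.9425 kN/m².
A = π(0.65)² = 1.32732 m².
F = p·A = 25.9425 × 1.32732 = 34.434 kN.

F ≈ 34.4 kN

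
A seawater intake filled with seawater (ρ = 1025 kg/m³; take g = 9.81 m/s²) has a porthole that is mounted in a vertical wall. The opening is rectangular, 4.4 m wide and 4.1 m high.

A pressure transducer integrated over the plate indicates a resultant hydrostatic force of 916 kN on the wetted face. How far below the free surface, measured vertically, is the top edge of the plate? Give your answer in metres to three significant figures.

d_top ≈ 3.00 m

γ = ρg = 1025 × 9.81 / 1000 = 10.05525 kN/m³.
A = 4.4 × 4.1 = 18.04 m².
From F = γ·h_c·A, the centroid depth is h_c = 916/(10.05525 × 18.04) = 5.04971 m.
The centroid lies 4.1/2 = 2.05 m below the top edge, so the top edge sits at h_top = 5.04971 − 2.05 = 2.99971 m below the surface.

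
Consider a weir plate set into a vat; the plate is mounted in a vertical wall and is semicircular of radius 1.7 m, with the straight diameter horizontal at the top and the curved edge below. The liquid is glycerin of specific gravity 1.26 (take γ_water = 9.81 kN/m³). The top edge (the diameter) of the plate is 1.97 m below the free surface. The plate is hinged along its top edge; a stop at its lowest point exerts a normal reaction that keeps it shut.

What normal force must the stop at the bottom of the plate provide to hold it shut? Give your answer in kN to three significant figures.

P ≈ 70.8 kN

γ = 1.26 × 9.81 = 12.3606 kN/m³.
The centroid of a semicircle lies 4r/(3π) = 0.721502 m from the diameter, here below the top edge, so the centroid depth is h_c = 1.97 + 0.721502 = 2.6915 m.
A = πr²/2 = π × 1.7²/2 = 4.5396 m².
Resultant F = γ·h_c·A = 12.3606 × 2.6915 × 4.5396 = 151.026 kN.
I_c = (π/8 − 8/(9π))·r⁴ = 0.109757 × 1.7⁴ = 0.916701 m⁴.
Centre of pressure: y_p = y_c + I_c/(y_c·A) = 2.6915 + 0.916701/(2.6915 × 4.5396) = 2.6915 + 0.0750267 = 2.76653 m along the plane.
The resultant acts 0.721502 + 0.0750267 = 0.796529 m (along the plate) below the hinge at the top edge, so the moment about the hinge is M = F × 0.796529 = 151.026 × 0.796529 = 120.297 kN·m.
A normal force at the bottom, 1.7 m from the hinge, must supply this moment: P = 120.297/1.7 = 70.7629 kN.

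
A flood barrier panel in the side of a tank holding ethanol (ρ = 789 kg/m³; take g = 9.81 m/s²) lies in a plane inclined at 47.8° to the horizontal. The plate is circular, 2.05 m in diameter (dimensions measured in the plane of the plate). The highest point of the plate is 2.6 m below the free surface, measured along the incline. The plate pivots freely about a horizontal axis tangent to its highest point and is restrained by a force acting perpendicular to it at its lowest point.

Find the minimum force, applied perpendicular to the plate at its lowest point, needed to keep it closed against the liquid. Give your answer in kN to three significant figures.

P ≈ 36.7 kN

γ = ρg = 789 × 9.81 / 1000 = 7.74009 kN/m³.
Let θ = 47.8° be the plate's angle to the horizontal; measure y along the incline from where the plane meets the free surface. Vertical depth h = y·sinθ with sinθ = 0.740805.
The centroid is at the centre, 1.025 m below the top of the plate, so y_c = 2.6 + 1.025 = 3.625 m and h_c = 3.625 × 0.740805 = 2.68542 m.
A = π(1.025)² = 3.30064 m².
Resultant F = γ·h_c·A = 7.74009 × 2.68542 × 3.30064 = 68.6051 kN.
I_c = πr⁴/4 = π × 1.025⁴/4 = 0.866933 m⁴.
Centre of pressure: y_p = y_c + I_c/(y_c·A) = 3.625 + 0.866933/(3.625 × 3.30064) = 3.625 + 0.0724568 = 3.69746 m along the plane.
The resultant acts 1.025 + 0.0724568 = 1.09746 m (along the plate) below the hinge at the top edge, so the moment about the hinge is M = F × 1.09746 = 68.6051 × 1.09746 = 75.2914 kN·m.
A normal force at the bottom, 2.05 m from the hinge, must supply this moment: P = 75.2914/2.05 = 36.7275 kN.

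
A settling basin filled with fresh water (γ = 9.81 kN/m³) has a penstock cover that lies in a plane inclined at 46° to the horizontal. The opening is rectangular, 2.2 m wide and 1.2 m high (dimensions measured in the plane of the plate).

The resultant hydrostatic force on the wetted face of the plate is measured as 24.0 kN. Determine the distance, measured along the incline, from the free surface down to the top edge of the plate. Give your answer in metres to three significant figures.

y_top ≈ 0.688 m

γ = 9.81 kN/m³.
A = 2.2 × 1.2 = 2.64 m².
From F = γ·h_c·A, the centroid depth is h_c = 24.0/(9.81 × 2.64) = 0.926698 m.
Let θ = 46° be the plate's angle to the horizontal; measure y along the incline from where the plane meets the free surface. Vertical depth h = y·sinθ with sinθ = 0.719340.
Along the incline, y_c = h_c/sinθ = 0.926698/0.719340 = 1.28826 m.
The centroid lies 1.2/2 = 0.6 m below the top edge, so the top edge sits at y_top = 1.28826 − 0.6 = 0.68826 m along the incline.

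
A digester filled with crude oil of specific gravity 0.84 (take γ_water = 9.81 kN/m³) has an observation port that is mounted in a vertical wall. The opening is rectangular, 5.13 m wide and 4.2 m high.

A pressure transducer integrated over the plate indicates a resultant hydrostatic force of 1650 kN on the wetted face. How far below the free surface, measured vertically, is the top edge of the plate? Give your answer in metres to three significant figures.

γ = 0.84 × 9.81 = 8.2404 kN/m³.
A = 5.13 × 4.2 = 21.546 m².
From F = γ·h_c·A, the centroid depth is h_c = 1650/(8.2404 × 21.546) = 9.29328 m.
The centroid lies 4.2/2 = 2.1 m below the top edge, so the top edge sits at h_top = 9.29328 − 2.1 = 7.19328 m below the surface.

d_top ≈ 7.19 m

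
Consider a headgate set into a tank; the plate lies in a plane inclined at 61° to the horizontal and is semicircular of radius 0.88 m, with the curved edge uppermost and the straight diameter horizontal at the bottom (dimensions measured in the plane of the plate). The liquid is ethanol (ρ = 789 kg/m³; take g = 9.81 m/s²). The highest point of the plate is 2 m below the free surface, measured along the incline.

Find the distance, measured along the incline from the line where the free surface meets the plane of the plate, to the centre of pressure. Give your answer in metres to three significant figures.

y_p = 2.53 m

γ = ρg = 789 × 9.81 / 1000 = 7.74009 kN/m³.
Let θ = 61° be the plate's angle to the horizontal; measure y along the incline from where the plane meets the free surface. Vertical depth h = y·sinθ with sinθ = 0.874620.
The centroid lies 4r/(3π) = 0.373484 m above the diameter, so r − 4r/(3π) = 0.88 − 0.373484 = 0.506516 m below the topmost point, so y_c = 2 + 0.506516 = 2.50652 m and h_c = 2.50652 × 0.874620 = 2.19225 m.
A = πr²/2 = π × 0.88²/2 = 1.21642 m².
Resultant F = γ·h_c·A = 7.74009 × 2.19225 × 1.21642 = 20.6405 kN.
I_c = (π/8 − 8/(9π))·r⁴ = 0.109757 × 0.88⁴ = 0.0658208 m⁴.
Centre of pressure: y_p = y_c + I_c/(y_c·A) = 2.50652 + 0.0658208/(2.50652 × 1.21642) = 2.50652 + 0.0215878 = 2.52811 m along the plane.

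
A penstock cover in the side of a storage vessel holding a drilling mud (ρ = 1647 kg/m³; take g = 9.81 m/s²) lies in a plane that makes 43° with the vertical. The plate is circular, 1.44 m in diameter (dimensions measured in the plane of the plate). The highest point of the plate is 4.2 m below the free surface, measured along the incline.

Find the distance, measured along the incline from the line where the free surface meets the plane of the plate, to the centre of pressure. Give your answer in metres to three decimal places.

y_p = 4.946 m

γ = ρg = 1647 × 9.81 / 1000 = 16.15707 kN/m³.
The plate makes 43° with the vertical, i.e. θ = 90° − 43° = 47° to the horizontal. Measuring y along the incline from the free-surface line, vertical depth h = y·sinθ with sinθ = 0.731354.
The centroid is at the centre, 0.72 m below the top of the plate, so y_c = 4.2 + 0.72 = 4.92 m and h_c = 4.92 × 0.731354 = 3.59826 m.
A = π(0.72)² = 1.6286 m².
Resultant F = γ·h_c·A = 16.15707 × 3.59826 × 1.6286 = 94.6825 kN.
I_c = πr⁴/4 = π × 0.72⁴/4 = 0.211067 m⁴.
Centre of pressure: y_p = y_c + I_c/(y_c·A) = 4.92 + 0.211067/(4.92 × 1.6286) = 4.92 + 0.0263415 = 4.94634 m along the plane.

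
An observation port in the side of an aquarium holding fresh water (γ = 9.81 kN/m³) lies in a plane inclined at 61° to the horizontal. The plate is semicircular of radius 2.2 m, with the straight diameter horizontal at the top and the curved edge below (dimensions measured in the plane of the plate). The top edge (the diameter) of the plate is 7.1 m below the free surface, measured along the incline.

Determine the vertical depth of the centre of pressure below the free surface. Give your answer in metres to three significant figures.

γ = 9.81 kN/m³.
Let θ = 61° be the plate's angle to the horizontal; measure y along the incline from where the plane meets the free surface. Vertical depth h = y·sinθ with sinθ = 0.874620.
The centroid of a semicircle lies 4r/(3π) = 0.933709 m from the diameter, here below the top edge, so y_c = 7.1 + 0.933709 = 8.03371 m and h_c = 8.03371 × 0.874620 = 7.02644 m.
A = πr²/2 = π × 2.2²/2 = 7.60265 m².
Resultant F = γ·h_c·A = 9.81 × 7.02644 × 7.60265 = 524.046 kN.
I_c = (π/8 − 8/(9π))·r⁴ = 0.109757 × 2.2⁴ = 2.57112 m⁴.
Centre of pressure: y_p = y_c + I_c/(y_c·A) = 8.03371 + 2.57112/(8.03371 × 7.60265) = 8.03371 + 0.042096 = 8.07581 m along the plane.
Vertically, h_p = y_p·sinθ = 8.07581 × 0.874620 = 7.06326 m.

h_p = 7.06 m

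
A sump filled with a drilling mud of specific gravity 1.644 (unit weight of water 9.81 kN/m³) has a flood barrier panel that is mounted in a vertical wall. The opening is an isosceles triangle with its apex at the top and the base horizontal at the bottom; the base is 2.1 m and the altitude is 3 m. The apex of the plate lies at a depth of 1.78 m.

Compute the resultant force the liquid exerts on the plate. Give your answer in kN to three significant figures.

F ≈ 192 kN

γ = 1.644 × 9.81 = 16.12764 kN/m³.
With the apex up, the centroid sits 2h/3 = 2 × 3/3 = 2 m below the apex, so the centroid depth is h_c = 1.78 + 2 = 3.78 m.
A = ½ × 2.1 × 3 = 3.15 m².
Resultant F = γ·h_c·A = 16.12764 × 3.78 × 3.15 = 192.032 kN.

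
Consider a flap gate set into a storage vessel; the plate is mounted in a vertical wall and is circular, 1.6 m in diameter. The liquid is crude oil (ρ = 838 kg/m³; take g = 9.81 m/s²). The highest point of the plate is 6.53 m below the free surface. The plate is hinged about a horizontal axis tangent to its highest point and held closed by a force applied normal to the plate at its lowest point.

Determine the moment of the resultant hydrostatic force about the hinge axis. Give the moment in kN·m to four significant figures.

M ≈ 99.57 kN·m

γ = ρg = 838 × 9.81 / 1000 = 8.22078 kN/m³.
The centroid is at the centre, 0.8 m below the top of the plate, so the centroid depth is h_c = 6.53 + 0.8 = 7.33 m.
A = π(0.8)² = 2.01062 m².
Resultant F = γ·h_c·A = 8.22078 × 7.33 × 2.01062 = 121.157 kN.
I_c = πr⁴/4 = π × 0.8⁴/4 = 0.321699 m⁴.
Centre of pressure: y_p = y_c + I_c/(y_c·A) = 7.33 + 0.321699/(7.33 × 2.01062) = 7.33 + 0.0218281 = 7.35183 m along the plane.
The resultant acts 0.8 + 0.0218281 = 0.821828 m (along the plate) below the hinge at the top edge, so the moment about the hinge is M = F × 0.821828 = 121.157 × 0.821828 = 99.5702 kN·m.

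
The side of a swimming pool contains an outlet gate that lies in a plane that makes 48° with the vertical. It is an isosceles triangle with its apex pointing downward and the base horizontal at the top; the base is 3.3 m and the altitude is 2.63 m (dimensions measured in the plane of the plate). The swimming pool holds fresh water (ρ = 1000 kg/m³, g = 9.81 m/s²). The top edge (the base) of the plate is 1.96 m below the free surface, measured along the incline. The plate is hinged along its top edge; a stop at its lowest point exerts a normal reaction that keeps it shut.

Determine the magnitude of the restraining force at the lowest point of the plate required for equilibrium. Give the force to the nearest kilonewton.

γ = ρg = 1000 × 9.81 = 9810 N/m³ = 9.81 kN/m³.
The plate makes 48° with the vertical, i.e. θ = 90° − 48° = 42° to the horizontal. Measuring y along the incline from the free-surface line, vertical depth h = y·sinθ with sinθ = 0.669131.
With the apex down, the centroid sits h/3 = 2.63/3 = 0.876667 m below the base (the top edge), so y_c = 1.96 + 0.876667 = 2.83667 m and h_c = 2.83667 × 0.669131 = 1.8981 m.
A = ½ × 3.3 × 2.63 = 4.3395 m².
Resultant F = γ·h_c·A = 9.81 × 1.8981 × 4.3395 = 80.8031 kN.
I_c = b·h³/36 = 3.3 × 2.63³/36 = 1.66755 m⁴.
Centre of pressure: y_p = y_c + I_c/(y_c·A) = 2.83667 + 1.66755/(2.83667 × 4.3395) = 2.83667 + 0.135466 = 2.97214 m along the plane.
The resultant acts 0.876667 + 0.135466 = 1.01213 m (along the plate) below the hinge at the top edge, so the moment about the hinge is M = F × 1.01213 = 80.8031 × 1.01213 = 81.7832 kN·m.
A normal force at the bottom, 2.63 m from the hinge, must supply this moment: P = 81.7832/2.63 = 31.0963 kN.

P ≈ 31 kN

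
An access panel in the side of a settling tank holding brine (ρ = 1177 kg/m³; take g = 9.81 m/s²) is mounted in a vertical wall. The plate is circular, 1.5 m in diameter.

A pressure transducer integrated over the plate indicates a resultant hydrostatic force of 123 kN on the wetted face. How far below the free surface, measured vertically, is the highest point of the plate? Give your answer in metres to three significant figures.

γ = ρg = 1177 × 9.81 / 1000 = 11.54637 kN/m³.
A = π(0.75)² = 1.76715 m².
From F = γ·h_c·A, the centroid depth is h_c = 123/(11.54637 × 1.76715) = 6.02818 m.
The centroid is at the centre, 0.75 m below the top of the plate, so the highest point sits at h_top = 6.02818 − 0.75 = 5.27818 m below the surface.

d_top ≈ 5.28 m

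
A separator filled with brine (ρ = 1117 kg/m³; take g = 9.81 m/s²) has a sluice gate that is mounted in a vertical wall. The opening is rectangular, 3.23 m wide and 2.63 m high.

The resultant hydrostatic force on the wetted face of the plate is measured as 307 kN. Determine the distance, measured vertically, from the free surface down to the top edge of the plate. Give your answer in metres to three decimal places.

d_top ≈ 1.983 m

γ = ρg = 1117 × 9.81 / 1000 = 10.95777 kN/m³.
A = 3.23 × 2.63 = 8.4949 m².
From F = γ·h_c·A, the centroid depth is h_c = 307/(10.95777 × 8.4949) = 3.29806 m.
The centroid lies 2.63/2 = 1.315 m below the top edge, so the top edge sits at h_top = 3.29806 − 1.315 = 1.98306 m below the surface.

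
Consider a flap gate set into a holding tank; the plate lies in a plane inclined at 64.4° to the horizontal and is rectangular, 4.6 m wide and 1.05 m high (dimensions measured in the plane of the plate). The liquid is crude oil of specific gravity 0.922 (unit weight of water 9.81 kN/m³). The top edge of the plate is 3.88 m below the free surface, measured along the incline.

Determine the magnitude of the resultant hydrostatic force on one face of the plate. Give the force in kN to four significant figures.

γ = 0.922 × 9.81 = 9.04482 kN/m³.
Let θ = 64.4° be the plate's angle to the horizontal; measure y along the incline from where the plane meets the free surface. Vertical depth h = y·sinθ with sinθ = 0.901833.
The centroid lies 1.05/2 = 0.525 m below the top edge, so y_c = 3.88 + 0.525 = 4.405 m and h_c = 4.405 × 0.901833 = 3.97257 m.
A = 4.6 × 1.05 = 4.83 m².
Resultant F = γ·h_c·A = 9.04482 × 3.97257 × 4.83 = 173.548 kN.

F ≈ 173.5 kN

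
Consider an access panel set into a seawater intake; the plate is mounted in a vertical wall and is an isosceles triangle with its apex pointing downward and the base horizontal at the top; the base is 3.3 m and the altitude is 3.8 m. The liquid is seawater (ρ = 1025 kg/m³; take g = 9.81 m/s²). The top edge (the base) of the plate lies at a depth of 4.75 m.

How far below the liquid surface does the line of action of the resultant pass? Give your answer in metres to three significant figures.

γ = ρg = 1025 × 9.81 / 1000 = 10.05525 kN/m³.
With the apex down, the centroid sits h/3 = 3.8/3 = 1.26667 m below the base (the top edge), so the centroid depth is h_c = 4.75 + 1.26667 = 6.01667 m.
A = ½ × 3.3 × 3.8 = 6.27 m².
Resultant F = γ·h_c·A = 10.05525 × 6.01667 × 6.27 = 379.329 kN.
I_c = b·h³/36 = 3.3 × 3.8³/36 = 5.02993 m⁴.
Centre of pressure: y_p = y_c + I_c/(y_c·A) = 6.01667 + 5.02993/(6.01667 × 6.27) = 6.01667 + 0.133333 = 6.15 m along the plane.

h_p = 6.15 m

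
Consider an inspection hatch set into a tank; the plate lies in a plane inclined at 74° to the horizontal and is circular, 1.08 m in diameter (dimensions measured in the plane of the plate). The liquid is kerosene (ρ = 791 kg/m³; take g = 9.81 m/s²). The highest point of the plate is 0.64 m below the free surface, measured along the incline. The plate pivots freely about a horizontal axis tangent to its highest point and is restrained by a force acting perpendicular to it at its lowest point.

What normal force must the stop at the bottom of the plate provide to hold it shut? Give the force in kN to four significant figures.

P ≈ 4.493 kN

γ = ρg = 791 × 9.81 / 1000 = 7.75971 kN/m³.
Let θ = 74° be the plate's angle to the horizontal; measure y along the incline from where the plane meets the free surface. Vertical depth h = y·sinθ with sinθ = 0.961262.
The centroid is at the centre, 0.54 m below the top of the plate, so y_c = 0.64 + 0.54 = 1.18 m and h_c = 1.18 × 0.961262 = 1.13429 m.
A = π(0.54)² = 0.916088 m².
Resultant F = γ·h_c·A = 7.75971 × 1.13429 × 0.916088 = 8.06319 kN.
I_c = πr⁴/4 = π × 0.54⁴/4 = 0.0667828 m⁴.
Centre of pressure: y_p = y_c + I_c/(y_c·A) = 1.18 + 0.0667828/(1.18 × 0.916088) = 1.18 + 0.0617796 = 1.24178 m along the plane.
The resultant acts 0.54 + 0.0617796 = 0.60178 m (along the plate) below the hinge at the top edge, so the moment about the hinge is M = F × 0.60178 = 8.06319 × 0.60178 = 4.85227 kN·m.
A normal force at the bottom, 1.08 m from the hinge, must supply this moment: P = 4.85227/1.08 = 4.49284 kN.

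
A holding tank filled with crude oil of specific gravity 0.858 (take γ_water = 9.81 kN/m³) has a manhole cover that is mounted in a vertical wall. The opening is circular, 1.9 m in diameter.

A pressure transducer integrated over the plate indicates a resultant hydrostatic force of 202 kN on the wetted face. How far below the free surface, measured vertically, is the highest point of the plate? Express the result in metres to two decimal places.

d_top ≈ 7.51 m

γ = 0.858 × 9.81 = 8.41698 kN/m³.
A = π(0.95)² = 2.83529 m².
From F = γ·h_c·A, the centroid depth is h_c = 202/(8.41698 × 2.83529) = 8.46443 m.
The centroid is at the centre, 0.95 m below the top of the plate, so the highest point sits at h_top = 8.46443 − 0.95 = 7.51443 m below the surface.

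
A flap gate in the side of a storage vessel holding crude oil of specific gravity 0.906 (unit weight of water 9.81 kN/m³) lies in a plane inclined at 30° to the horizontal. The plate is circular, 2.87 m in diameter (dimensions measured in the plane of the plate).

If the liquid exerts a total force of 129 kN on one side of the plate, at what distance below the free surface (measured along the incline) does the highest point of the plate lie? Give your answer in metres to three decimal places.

γ = 0.906 × 9.81 = 8.88786 kN/m³.
A = π(1.435)² = 6.46925 m².
From F = γ·h_c·A, the centroid depth is h_c = 129/(8.88786 × 6.46925) = 2.24356 m.
Let θ = 30° be the plate's angle to the horizontal; measure y along the incline from where the plane meets the free surface. Vertical depth h = y·sinθ with sinθ = 0.500000.
Along the incline, y_c = h_c/sinθ = 2.24356/0.500000 = 4.48712 m.
The centroid is at the centre, 1.435 m below the top of the plate, so the highest point sits at y_top = 4.48712 − 1.435 = 3.05212 m along the incline.

y_top ≈ 3.052 m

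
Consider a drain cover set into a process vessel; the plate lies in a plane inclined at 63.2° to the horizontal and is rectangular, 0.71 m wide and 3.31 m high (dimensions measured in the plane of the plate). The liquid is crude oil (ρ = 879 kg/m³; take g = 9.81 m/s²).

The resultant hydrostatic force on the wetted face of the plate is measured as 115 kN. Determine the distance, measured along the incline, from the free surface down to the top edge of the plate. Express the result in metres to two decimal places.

y_top ≈ 4.70 m

γ = ρg = 879 × 9.81 / 1000 = 8.62299 kN/m³.
A = 0.71 × 3.31 = 2.3501 m².
From F = γ·h_c·A, the centroid depth is h_c = 115/(8.62299 × 2.3501) = 5.67484 m.
Let θ = 63.2° be the plate's angle to the horizontal; measure y along the incline from where the plane meets the free surface. Vertical depth h = y·sinθ with sinθ = 0.892586.
Along the incline, y_c = h_c/sinθ = 5.67484/0.892586 = 6.35775 m.
The centroid lies 3.31/2 = 1.655 m below the top edge, so the top edge sits at y_top = 6.35775 − 1.655 = 4.70275 m along the incline.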